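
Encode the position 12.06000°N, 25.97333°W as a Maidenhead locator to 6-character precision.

HK72ab

Offset from 180°W / 90°S: lon 154.0267°, lat 102.0600°.
Field: lon ⌊154.0267/20⌋ = 7 → H; lat ⌊102.0600/10⌋ = 10 → K.
Square: lon ⌊14.0267/2⌋ = 7; lat ⌊2.0600/1⌋ = 2.
Subsquare: lon ⌊0.0267/0.0833333⌋ = 0 → a; lat ⌊0.0600/0.0416667⌋ = 1 → b.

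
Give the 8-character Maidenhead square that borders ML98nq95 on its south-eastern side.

ML98oq04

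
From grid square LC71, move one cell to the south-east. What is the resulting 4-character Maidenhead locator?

LC80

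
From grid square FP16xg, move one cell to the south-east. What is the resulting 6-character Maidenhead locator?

FP26af

Longitude subsquare x = 23; +1 → 24, wraps to 0 = a, carry into square.
Longitude square 1; +1 → 2.
Latitude subsquare g = 6; −1 → 5 = f.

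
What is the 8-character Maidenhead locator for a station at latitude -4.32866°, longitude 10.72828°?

JI55iq71

Shift to the Maidenhead origin (180°W, 90°S): lon 190.72828, lat 85.67134.
Field (20°×10°, letters A–R): 190.72828/20 → 9 → J, 85.67134/10 → 8 → I; chars JI.
Square (2°×1°, digits 0–9): 10.72828/2 → 5, 5.67134/1 → 5; chars 55.
Subsquare (5′×2.5′, letters a–x): 0.72828/0.0833333 → 8 → i, 0.67134/0.0416667 → 16 → q; chars iq.
Extended square (30″×15″, digits 0–9): 0.06161/0.00833333 → 7, 0.00467/0.00416667 → 1; chars 71.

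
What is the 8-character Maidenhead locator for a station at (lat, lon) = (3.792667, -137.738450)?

CJ13dt10

Shift to the Maidenhead origin (180°W, 90°S): lon 42.26155, lat 93.79267.
Field: lon ⌊42.26155/20⌋ = 2 → C; lat ⌊93.79267/10⌋ = 9 → J.
Square: lon ⌊2.26155/2⌋ = 1; lat ⌊3.79267/1⌋ = 3.
Subsquare: lon ⌊0.26155/0.0833333⌋ = 3 → d; lat ⌊0.79267/0.0416667⌋ = 19 → t.
Extended square: lon ⌊0.01155/0.00833333⌋ = 1; lat ⌊0.00100/0.00416667⌋ = 0.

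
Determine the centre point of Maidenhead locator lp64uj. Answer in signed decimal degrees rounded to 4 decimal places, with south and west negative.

Field L=11, P=15: +11·20° lon, +15·10° lat → SW at lon 40°, lat 60°.
Square 6, 4: +6·2° lon, +4·1° lat → SW at lon 52°, lat 64°.
Subsquare u=20, j=9: +20·0.0833333° lon, +9·0.0416667° lat → SW at lon 53.6667°, lat 64.375°.
Cell spans 0.0833333° lon × 0.0416667° lat. Centre is SW corner plus half of each.
latitude 64.3958, longitude 53.7083.

64.3958, 53.7083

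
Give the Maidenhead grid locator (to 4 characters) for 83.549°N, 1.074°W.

Add 180° to longitude and 90° to latitude: 178.93, 173.55.
Field (20°×10°, letters A–R): lon ⌊178.93/20⌋ = 8 → I; lat ⌊173.55/10⌋ = 17 → R.
Square (2°×1°, digits 0–9): lon ⌊18.93/2⌋ = 9; lat ⌊3.55/1⌋ = 3.

IR93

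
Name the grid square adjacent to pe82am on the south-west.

PE72xl

Longitude subsquare a = 0; −1 → -1, wraps to 23 = x, carry into square.
Longitude square 8; −1 → 7.
Latitude subsquare m = 12; −1 → 11 = l.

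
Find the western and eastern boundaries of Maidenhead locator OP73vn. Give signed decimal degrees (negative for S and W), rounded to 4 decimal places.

Field O=14, P=15: +14·20° lon, +15·10° lat → SW at lon 100°, lat 60°.
Square 7, 3: +7·2° lon, +3·1° lat → SW at lon 114°, lat 63°.
Subsquare v=21, n=13: +21·0.0833333° lon, +13·0.0416667° lat → SW at lon 115.75°, lat 63.5417°.
Cell spans 0.0833333° lon × 0.0416667° lat.
west 115.7500, east 115.8333.

115.7500, 115.8333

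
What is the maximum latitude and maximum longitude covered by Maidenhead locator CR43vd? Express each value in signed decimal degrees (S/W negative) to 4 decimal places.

83.1667, -130.1667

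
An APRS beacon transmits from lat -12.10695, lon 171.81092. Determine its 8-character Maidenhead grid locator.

RH57vv74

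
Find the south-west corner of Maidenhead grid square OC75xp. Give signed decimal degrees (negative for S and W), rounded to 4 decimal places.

-64.3750, 115.9167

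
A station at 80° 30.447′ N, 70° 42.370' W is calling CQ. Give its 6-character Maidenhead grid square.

FR40pm

Shift to the Maidenhead origin (180°W, 90°S): lon 109.2938, lat 170.5075.
Field (20°×10°, letters A–R): 109.2938/20 → 5 → F, 170.5075/10 → 17 → R; chars FR.
Square (2°×1°, digits 0–9): 9.2938/2 → 4, 0.5075/1 → 0; chars 40.
Subsquare (5′×2.5′, letters a–x): 1.2938/0.0833333 → 15 → p, 0.5075/0.0416667 → 12 → m; chars pm.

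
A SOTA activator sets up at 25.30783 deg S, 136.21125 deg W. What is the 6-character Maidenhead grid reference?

CG14vq

Add 180° to longitude and 90° to latitude: 43.7887, 64.6922.
Field: lon ⌊43.7887/20⌋ = 2 → C; lat ⌊64.6922/10⌋ = 6 → G.
Square: lon ⌊3.7887/2⌋ = 1; lat ⌊4.6922/1⌋ = 4.
Subsquare: lon ⌊1.7887/0.0833333⌋ = 21 → v; lat ⌊0.6922/0.0416667⌋ = 16 → q.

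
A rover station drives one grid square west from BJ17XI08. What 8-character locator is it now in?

BJ17wi98

Longitude extended square 0; −1 → -1, wraps to 9, carry into subsquare.
Longitude subsquare x = 23; −1 → 22 = w.
The latitude characters are unchanged.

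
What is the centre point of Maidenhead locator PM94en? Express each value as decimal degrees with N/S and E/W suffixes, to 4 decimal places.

34.5625° N, 138.3750° E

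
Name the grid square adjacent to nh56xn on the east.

NH66an

Longitude subsquare x = 23; +1 → 24, wraps to 0 = a, carry into square.
Longitude square 5; +1 → 6.
The latitude characters are unchanged.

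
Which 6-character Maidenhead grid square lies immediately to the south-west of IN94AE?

Longitude subsquare a = 0; −1 → -1, wraps to 23 = x, carry into square.
Longitude square 9; −1 → 8.
Latitude subsquare e = 4; −1 → 3 = d.

IN84xd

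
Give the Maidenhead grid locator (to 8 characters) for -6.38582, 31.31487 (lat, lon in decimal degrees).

Offset from 180°W / 90°S: lon 211.31487°, lat 83.61418°.
Field: lon ⌊211.31487/20⌋ = 10 → K; lat ⌊83.61418/10⌋ = 8 → I.
Square: lon ⌊11.31487/2⌋ = 5; lat ⌊3.61418/1⌋ = 3.
Subsquare: lon ⌊1.31487/0.0833333⌋ = 15 → p; lat ⌊0.61418/0.0416667⌋ = 14 → o.
Extended square: lon ⌊0.06487/0.00833333⌋ = 7; lat ⌊0.03085/0.00416667⌋ = 7.

KI53po77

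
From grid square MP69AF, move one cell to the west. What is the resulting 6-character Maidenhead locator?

MP59xf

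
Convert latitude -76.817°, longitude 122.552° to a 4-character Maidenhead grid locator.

PB13

Shift to the Maidenhead origin (180°W, 90°S): lon 302.55, lat 13.18.
Field: 302.55/20 → 15 → P, 13.18/10 → 1 → B; chars PB.
Square: 2.55/2 → 1, 3.18/1 → 3; chars 13.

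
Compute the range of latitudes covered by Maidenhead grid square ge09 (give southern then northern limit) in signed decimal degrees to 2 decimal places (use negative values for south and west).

Field G=6, E=4: +6·20° lon, +4·10° lat → SW at lon -60°, lat -50°.
Square 0, 9: +0·2° lon, +9·1° lat → SW at lon -60°, lat -41°.
Cell spans 2° lon × 1° lat.
south -41.00, north -40.00.

-41.00, -40.00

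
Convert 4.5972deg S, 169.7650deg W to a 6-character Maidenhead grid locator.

AI55cj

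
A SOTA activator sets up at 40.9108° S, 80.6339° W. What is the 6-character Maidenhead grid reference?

Add 180° to longitude and 90° to latitude: 99.3661, 49.0892.
Field: lon ⌊99.3661/20⌋ = 4 → E; lat ⌊49.0892/10⌋ = 4 → E.
Square: lon ⌊19.3661/2⌋ = 9; lat ⌊9.0892/1⌋ = 9.
Subsquare: lon ⌊1.3661/0.0833333⌋ = 16 → q; lat ⌊0.0892/0.0416667⌋ = 2 → c.

EE99qc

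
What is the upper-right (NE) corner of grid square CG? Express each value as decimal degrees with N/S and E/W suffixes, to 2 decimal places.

20.00° S, 120.00° W

Field C=2, G=6: +2·20° lon, +6·10° lat → SW at lon -140°, lat -30°.
Cell spans 20° lon × 10° lat. NE corner is SW corner plus one full cell.
latitude 20.00° S, longitude 120.00° W.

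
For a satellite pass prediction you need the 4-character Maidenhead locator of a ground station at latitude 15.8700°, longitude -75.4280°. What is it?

FK25

Add 180° to longitude and 90° to latitude: 104.57, 105.87.
Field: lon ⌊104.57/20⌋ = 5 → F; lat ⌊105.87/10⌋ = 10 → K.
Square: lon ⌊4.57/2⌋ = 2; lat ⌊5.87/1⌋ = 5.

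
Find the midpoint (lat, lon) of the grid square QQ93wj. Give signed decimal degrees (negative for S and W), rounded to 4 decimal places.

Field Q=16, Q=16: +16·20° lon, +16·10° lat → SW at lon 140°, lat 70°.
Square 9, 3: +9·2° lon, +3·1° lat → SW at lon 158°, lat 73°.
Subsquare w=22, j=9: +22·0.0833333° lon, +9·0.0416667° lat → SW at lon 159.833°, lat 73.375°.
Cell spans 0.0833333° lon × 0.0416667° lat. Centre is SW corner plus half of each.
latitude 73.3958, longitude 159.8750.

73.3958, 159.8750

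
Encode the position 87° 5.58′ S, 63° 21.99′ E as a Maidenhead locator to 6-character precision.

Shift to the Maidenhead origin (180°W, 90°S): lon 243.3665, lat 2.9070.
Field: 243.3665/20 → 12 → M, 2.9070/10 → 0 → A; chars MA.
Square: 3.3665/2 → 1, 2.9070/1 → 2; chars 12.
Subsquare: 1.3665/0.0833333 → 16 → q, 0.9070/0.0416667 → 21 → v; chars qv.

MA12qv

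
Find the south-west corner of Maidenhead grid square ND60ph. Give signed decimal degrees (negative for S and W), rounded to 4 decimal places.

-59.7083, 93.2500

Field N=13, D=3: +13·20° lon, +3·10° lat → SW at lon 80°, lat -60°.
Square 6, 0: +6·2° lon, +0·1° lat → SW at lon 92°, lat -60°.
Subsquare p=15, h=7: +15·0.0833333° lon, +7·0.0416667° lat → SW at lon 93.25°, lat -59.7083°.
latitude -59.7083, longitude 93.2500.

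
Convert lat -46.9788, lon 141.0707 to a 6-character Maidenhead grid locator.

Shift to the Maidenhead origin (180°W, 90°S): lon 321.0707, lat 43.0212.
Field: 321.0707/20 → 16 → Q, 43.0212/10 → 4 → E; chars QE.
Square: 1.0707/2 → 0, 3.0212/1 → 3; chars 03.
Subsquare: 1.0707/0.0833333 → 12 → m, 0.0212/0.0416667 → 0 → a; chars ma.

QE03ma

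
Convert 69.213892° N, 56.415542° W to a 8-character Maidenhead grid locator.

GP19tf01

Offset from 180°W / 90°S: lon 123.58446°, lat 159.21389°.
Field: 123.58446/20 → 6 → G, 159.21389/10 → 15 → P; chars GP.
Square: 3.58446/2 → 1, 9.21389/1 → 9; chars 19.
Subsquare: 1.58446/0.0833333 → 19 → t, 0.21389/0.0416667 → 5 → f; chars tf.
Extended square: 0.00112/0.00833333 → 0, 0.00556/0.00416667 → 1; chars 01.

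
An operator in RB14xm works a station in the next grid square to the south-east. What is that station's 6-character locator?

RB24al

Longitude subsquare x = 23; +1 → 24, wraps to 0 = a, carry into square.
Longitude square 1; +1 → 2.
Latitude subsquare m = 12; −1 → 11 = l.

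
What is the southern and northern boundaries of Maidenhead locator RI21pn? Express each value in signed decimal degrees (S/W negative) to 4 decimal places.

-8.4583, -8.4167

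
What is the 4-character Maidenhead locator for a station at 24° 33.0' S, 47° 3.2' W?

Shift to the Maidenhead origin (180°W, 90°S): lon 132.95, lat 65.45.
Field (20°×10°, letters A–R): 132.95/20 → 6 → G, 65.45/10 → 6 → G; chars GG.
Square (2°×1°, digits 0–9): 12.95/2 → 6, 5.45/1 → 5; chars 65.

GG65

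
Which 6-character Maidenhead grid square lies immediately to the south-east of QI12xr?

Longitude subsquare x = 23; +1 → 24, wraps to 0 = a, carry into square.
Longitude square 1; +1 → 2.
Latitude subsquare r = 17; −1 → 16 = q.

QI22aq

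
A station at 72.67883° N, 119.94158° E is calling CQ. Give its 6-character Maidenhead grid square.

OQ92xq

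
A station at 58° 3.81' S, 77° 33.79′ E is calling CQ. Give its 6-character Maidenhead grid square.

Offset from 180°W / 90°S: lon 257.5632°, lat 31.9365°.
Field (20°×10°, letters A–R): lon ⌊257.5632/20⌋ = 12 → M; lat ⌊31.9365/10⌋ = 3 → D.
Square (2°×1°, digits 0–9): lon ⌊17.5632/2⌋ = 8; lat ⌊1.9365/1⌋ = 1.
Subsquare (5′×2.5′, letters a–x): lon ⌊1.5632/0.0833333⌋ = 18 → s; lat ⌊0.9365/0.0416667⌋ = 22 → w.

MD81sw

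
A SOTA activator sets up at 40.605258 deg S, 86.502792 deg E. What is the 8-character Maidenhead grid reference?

Shift to the Maidenhead origin (180°W, 90°S): lon 266.50279, lat 49.39474.
Field (20°×10°, letters A–R): lon ⌊266.50279/20⌋ = 13 → N; lat ⌊49.39474/10⌋ = 4 → E.
Square (2°×1°, digits 0–9): lon ⌊6.50279/2⌋ = 3; lat ⌊9.39474/1⌋ = 9.
Subsquare (5′×2.5′, letters a–x): lon ⌊0.50279/0.0833333⌋ = 6 → g; lat ⌊0.39474/0.0416667⌋ = 9 → j.
Extended square (30″×15″, digits 0–9): lon ⌊0.00279/0.00833333⌋ = 0; lat ⌊0.01974/0.00416667⌋ = 4.

NE39gj04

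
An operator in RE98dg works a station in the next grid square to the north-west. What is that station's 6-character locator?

RE98ch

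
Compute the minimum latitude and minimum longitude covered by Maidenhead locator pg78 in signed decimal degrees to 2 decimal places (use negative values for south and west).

Field P=15, G=6: +15·20° lon, +6·10° lat → SW at lon 120°, lat -30°.
Square 7, 8: +7·2° lon, +8·1° lat → SW at lon 134°, lat -22°.
latitude -22.00, longitude 134.00.

-22.00, 134.00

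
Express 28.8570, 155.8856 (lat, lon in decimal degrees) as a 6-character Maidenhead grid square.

Add 180° to longitude and 90° to latitude: 335.8856, 118.8570.
Field (20°×10°, letters A–R): lon ⌊335.8856/20⌋ = 16 → Q; lat ⌊118.8570/10⌋ = 11 → L.
Square (2°×1°, digits 0–9): lon ⌊15.8856/2⌋ = 7; lat ⌊8.8570/1⌋ = 8.
Subsquare (5′×2.5′, letters a–x): lon ⌊1.8856/0.0833333⌋ = 22 → w; lat ⌊0.8570/0.0416667⌋ = 20 → u.

QL78wu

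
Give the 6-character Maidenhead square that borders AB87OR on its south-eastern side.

AB87pq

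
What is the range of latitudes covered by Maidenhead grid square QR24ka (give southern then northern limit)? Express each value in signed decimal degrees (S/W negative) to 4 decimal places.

84.0000, 84.0417

Field Q=16, R=17: +16·20° lon, +17·10° lat → SW at lon 140°, lat 80°.
Square 2, 4: +2·2° lon, +4·1° lat → SW at lon 144°, lat 84°.
Subsquare k=10, a=0: +10·0.0833333° lon, +0·0.0416667° lat → SW at lon 144.833°, lat 84°.
Cell spans 0.0833333° lon × 0.0416667° lat.
south 84.0000, north 84.0417.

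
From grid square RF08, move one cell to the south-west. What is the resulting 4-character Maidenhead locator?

QF97

Longitude square 0; −1 → -1, wraps to 9, carry into field.
Longitude field R = 17; −1 → 16 = Q.
Latitude square 8; −1 → 7.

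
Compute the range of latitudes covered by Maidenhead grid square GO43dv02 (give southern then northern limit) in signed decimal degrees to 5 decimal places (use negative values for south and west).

Field G=6, O=14: +6·20° lon, +14·10° lat → SW at lon -60°, lat 50°.
Square 4, 3: +4·2° lon, +3·1° lat → SW at lon -52°, lat 53°.
Subsquare d=3, v=21: +3·0.0833333° lon, +21·0.0416667° lat → SW at lon -51.75°, lat 53.875°.
Extended square 0, 2: +0·0.00833333° lon, +2·0.00416667° lat → SW at lon -51.75°, lat 53.8833°.
Cell spans 0.00833333° lon × 0.00416667° lat.
south 53.88333, north 53.88750.

53.88333, 53.88750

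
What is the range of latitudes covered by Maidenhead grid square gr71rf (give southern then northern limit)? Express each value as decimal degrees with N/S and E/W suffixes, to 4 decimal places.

Field G=6, R=17: +6·20° lon, +17·10° lat → SW at lon -60°, lat 80°.
Square 7, 1: +7·2° lon, +1·1° lat → SW at lon -46°, lat 81°.
Subsquare r=17, f=5: +17·0.0833333° lon, +5·0.0416667° lat → SW at lon -44.5833°, lat 81.2083°.
Cell spans 0.0833333° lon × 0.0416667° lat.
south 81.2083° N, north 81.2500° N.

81.2083° N, 81.2500° N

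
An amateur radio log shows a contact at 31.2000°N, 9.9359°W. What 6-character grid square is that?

Offset from 180°W / 90°S: lon 170.0641°, lat 121.2000°.
Field: lon ⌊170.0641/20⌋ = 8 → I; lat ⌊121.2000/10⌋ = 12 → M.
Square: lon ⌊10.0641/2⌋ = 5; lat ⌊1.2000/1⌋ = 1.
Subsquare: lon ⌊0.0641/0.0833333⌋ = 0 → a; lat ⌊0.2000/0.0416667⌋ = 4 → e.

IM51ae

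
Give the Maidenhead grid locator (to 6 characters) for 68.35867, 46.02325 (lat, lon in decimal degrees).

LP38ai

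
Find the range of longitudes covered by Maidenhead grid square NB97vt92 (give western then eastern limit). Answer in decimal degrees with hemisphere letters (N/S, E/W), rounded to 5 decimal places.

Field N=13, B=1: +13·20° lon, +1·10° lat → SW at lon 80°, lat -80°.
Square 9, 7: +9·2° lon, +7·1° lat → SW at lon 98°, lat -73°.
Subsquare v=21, t=19: +21·0.0833333° lon, +19·0.0416667° lat → SW at lon 99.75°, lat -72.2083°.
Extended square 9, 2: +9·0.00833333° lon, +2·0.00416667° lat → SW at lon 99.825°, lat -72.2°.
Cell spans 0.00833333° lon × 0.00416667° lat.
west 99.82500° E, east 99.83333° E.

99.82500° E, 99.83333° E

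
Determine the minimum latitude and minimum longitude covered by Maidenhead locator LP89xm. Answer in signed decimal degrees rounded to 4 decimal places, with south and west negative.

69.5000, 57.9167

Field L=11, P=15: +11·20° lon, +15·10° lat → SW at lon 40°, lat 60°.
Square 8, 9: +8·2° lon, +9·1° lat → SW at lon 56°, lat 69°.
Subsquare x=23, m=12: +23·0.0833333° lon, +12·0.0416667° lat → SW at lon 57.9167°, lat 69.5°.
latitude 69.5000, longitude 57.9167.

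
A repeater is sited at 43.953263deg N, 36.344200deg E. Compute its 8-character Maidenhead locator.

KN83ew18

Add 180° to longitude and 90° to latitude: 216.34420, 133.95326.
Field: 216.34420/20 → 10 → K, 133.95326/10 → 13 → N; chars KN.
Square: 16.34420/2 → 8, 3.95326/1 → 3; chars 83.
Subsquare: 0.34420/0.0833333 → 4 → e, 0.95326/0.0416667 → 22 → w; chars ew.
Extended square: 0.01087/0.00833333 → 1, 0.03660/0.00416667 → 8; chars 18.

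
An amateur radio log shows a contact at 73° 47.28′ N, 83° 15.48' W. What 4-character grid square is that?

Shift to the Maidenhead origin (180°W, 90°S): lon 96.74, lat 163.79.
Field: 96.74/20 → 4 → E, 163.79/10 → 16 → Q; chars EQ.
Square: 16.74/2 → 8, 3.79/1 → 3; chars 83.

EQ83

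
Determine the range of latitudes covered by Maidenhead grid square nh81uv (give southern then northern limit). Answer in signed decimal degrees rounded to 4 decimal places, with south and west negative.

Field N=13, H=7: +13·20° lon, +7·10° lat → SW at lon 80°, lat -20°.
Square 8, 1: +8·2° lon, +1·1° lat → SW at lon 96°, lat -19°.
Subsquare u=20, v=21: +20·0.0833333° lon, +21·0.0416667° lat → SW at lon 97.6667°, lat -18.125°.
Cell spans 0.0833333° lon × 0.0416667° lat.
south -18.1250, north -18.0833.

-18.1250, -18.0833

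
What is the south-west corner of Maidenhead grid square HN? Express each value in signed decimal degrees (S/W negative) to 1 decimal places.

40.0, -40.0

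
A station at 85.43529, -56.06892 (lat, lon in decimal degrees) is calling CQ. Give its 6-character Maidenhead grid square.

GR15xk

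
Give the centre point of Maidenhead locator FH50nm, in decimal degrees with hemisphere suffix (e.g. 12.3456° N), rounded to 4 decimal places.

Field F=5, H=7: +5·20° lon, +7·10° lat → SW at lon -80°, lat -20°.
Square 5, 0: +5·2° lon, +0·1° lat → SW at lon -70°, lat -20°.
Subsquare n=13, m=12: +13·0.0833333° lon, +12·0.0416667° lat → SW at lon -68.9167°, lat -19.5°.
Cell spans 0.0833333° lon × 0.0416667° lat. Centre is SW corner plus half of each.
latitude 19.4792° S, longitude 68.8750° W.

19.4792° S, 68.8750° W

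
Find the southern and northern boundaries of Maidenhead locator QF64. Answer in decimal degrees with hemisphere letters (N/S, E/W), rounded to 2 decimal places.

Field Q=16, F=5: +16·20° lon, +5·10° lat → SW at lon 140°, lat -40°.
Square 6, 4: +6·2° lon, +4·1° lat → SW at lon 152°, lat -36°.
Cell spans 2° lon × 1° lat.
south 36.00° S, north 35.00° S.

36.00° S, 35.00° S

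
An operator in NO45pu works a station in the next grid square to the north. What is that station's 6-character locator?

Latitude subsquare u = 20; +1 → 21 = v.
The longitude characters are unchanged.

NO45pv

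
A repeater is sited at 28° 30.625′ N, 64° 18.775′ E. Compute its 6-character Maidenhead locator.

ML28dm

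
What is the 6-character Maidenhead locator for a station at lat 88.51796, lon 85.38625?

NR28qm

Offset from 180°W / 90°S: lon 265.3863°, lat 178.5180°.
Field: 265.3863/20 → 13 → N, 178.5180/10 → 17 → R; chars NR.
Square: 5.3863/2 → 2, 8.5180/1 → 8; chars 28.
Subsquare: 1.3863/0.0833333 → 16 → q, 0.5180/0.0416667 → 12 → m; chars qm.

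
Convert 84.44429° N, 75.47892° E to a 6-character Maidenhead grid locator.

MR74rk

Offset from 180°W / 90°S: lon 255.4789°, lat 174.4443°.
Field: lon ⌊255.4789/20⌋ = 12 → M; lat ⌊174.4443/10⌋ = 17 → R.
Square: lon ⌊15.4789/2⌋ = 7; lat ⌊4.4443/1⌋ = 4.
Subsquare: lon ⌊1.4789/0.0833333⌋ = 17 → r; lat ⌊0.4443/0.0416667⌋ = 10 → k.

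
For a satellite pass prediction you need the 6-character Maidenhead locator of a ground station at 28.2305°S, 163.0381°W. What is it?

AG81ls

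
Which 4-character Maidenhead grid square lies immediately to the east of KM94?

Longitude square 9; +1 → 10, wraps to 0, carry into field.
Longitude field K = 10; +1 → 11 = L.
The latitude characters are unchanged.

LM04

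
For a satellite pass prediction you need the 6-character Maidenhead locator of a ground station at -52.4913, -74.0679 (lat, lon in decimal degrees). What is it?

FD27xm

Add 180° to longitude and 90° to latitude: 105.9321, 37.5087.
Field: 105.9321/20 → 5 → F, 37.5087/10 → 3 → D; chars FD.
Square: 5.9321/2 → 2, 7.5087/1 → 7; chars 27.
Subsquare: 1.9321/0.0833333 → 23 → x, 0.5087/0.0416667 → 12 → m; chars xm.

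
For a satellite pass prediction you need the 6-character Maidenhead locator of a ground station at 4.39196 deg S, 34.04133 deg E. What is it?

KI75ao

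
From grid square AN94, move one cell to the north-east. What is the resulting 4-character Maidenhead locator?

BN05

Longitude square 9; +1 → 10, wraps to 0, carry into field.
Longitude field A = 0; +1 → 1 = B.
Latitude square 4; +1 → 5.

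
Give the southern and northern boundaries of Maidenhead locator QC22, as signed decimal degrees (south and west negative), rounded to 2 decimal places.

Field Q=16, C=2: +16·20° lon, +2·10° lat → SW at lon 140°, lat -70°.
Square 2, 2: +2·2° lon, +2·1° lat → SW at lon 144°, lat -68°.
Cell spans 2° lon × 1° lat.
south -68.00, north -67.00.

-68.00, -67.00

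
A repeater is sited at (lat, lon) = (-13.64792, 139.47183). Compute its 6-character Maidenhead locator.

PH96ri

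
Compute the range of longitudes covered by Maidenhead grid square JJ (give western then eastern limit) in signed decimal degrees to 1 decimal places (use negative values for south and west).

Field J=9, J=9: +9·20° lon, +9·10° lat → SW at lon 0°, lat 0°.
Cell spans 20° lon × 10° lat.
west 0.0, east 20.0.

0.0, 20.0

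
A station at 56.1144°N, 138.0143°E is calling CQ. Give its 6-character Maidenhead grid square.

PO96ac

Offset from 180°W / 90°S: lon 318.0143°, lat 146.1144°.
Field (20°×10°, letters A–R): 318.0143/20 → 15 → P, 146.1144/10 → 14 → O; chars PO.
Square (2°×1°, digits 0–9): 18.0143/2 → 9, 6.1144/1 → 6; chars 96.
Subsquare (5′×2.5′, letters a–x): 0.0143/0.0833333 → 0 → a, 0.1144/0.0416667 → 2 → c; chars ac.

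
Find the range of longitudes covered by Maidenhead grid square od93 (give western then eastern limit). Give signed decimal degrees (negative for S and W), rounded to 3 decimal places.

118.000, 120.000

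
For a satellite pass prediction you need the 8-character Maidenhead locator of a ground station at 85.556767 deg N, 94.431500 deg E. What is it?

NR75fn13

Offset from 180°W / 90°S: lon 274.43150°, lat 175.55677°.
Field: lon ⌊274.43150/20⌋ = 13 → N; lat ⌊175.55677/10⌋ = 17 → R.
Square: lon ⌊14.43150/2⌋ = 7; lat ⌊5.55677/1⌋ = 5.
Subsquare: lon ⌊0.43150/0.0833333⌋ = 5 → f; lat ⌊0.55677/0.0416667⌋ = 13 → n.
Extended square: lon ⌊0.01483/0.00833333⌋ = 1; lat ⌊0.01510/0.00416667⌋ = 3.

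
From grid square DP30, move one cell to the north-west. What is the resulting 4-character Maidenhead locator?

Longitude square 3; −1 → 2.
Latitude square 0; +1 → 1.

DP21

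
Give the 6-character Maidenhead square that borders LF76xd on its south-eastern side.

LF86ac

Longitude subsquare x = 23; +1 → 24, wraps to 0 = a, carry into square.
Longitude square 7; +1 → 8.
Latitude subsquare d = 3; −1 → 2 = c.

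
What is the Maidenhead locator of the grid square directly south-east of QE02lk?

QE02mj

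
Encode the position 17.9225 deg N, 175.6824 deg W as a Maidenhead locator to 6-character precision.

Add 180° to longitude and 90° to latitude: 4.3176, 107.9225.
Field: lon ⌊4.3176/20⌋ = 0 → A; lat ⌊107.9225/10⌋ = 10 → K.
Square: lon ⌊4.3176/2⌋ = 2; lat ⌊7.9225/1⌋ = 7.
Subsquare: lon ⌊0.3176/0.0833333⌋ = 3 → d; lat ⌊0.9225/0.0416667⌋ = 22 → w.

AK27dw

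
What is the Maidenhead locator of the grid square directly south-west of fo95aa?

FO84xx

Longitude subsquare a = 0; −1 → -1, wraps to 23 = x, carry into square.
Longitude square 9; −1 → 8.
Latitude subsquare a = 0; −1 → -1, wraps to 23 = x, carry into square.
Latitude square 5; −1 → 4.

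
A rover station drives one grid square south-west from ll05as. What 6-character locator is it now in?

KL95xr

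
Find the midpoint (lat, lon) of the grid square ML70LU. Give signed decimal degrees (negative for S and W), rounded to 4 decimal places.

20.8542, 74.9583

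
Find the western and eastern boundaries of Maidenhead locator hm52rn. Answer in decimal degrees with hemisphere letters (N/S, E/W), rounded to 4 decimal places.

Field H=7, M=12: +7·20° lon, +12·10° lat → SW at lon -40°, lat 30°.
Square 5, 2: +5·2° lon, +2·1° lat → SW at lon -30°, lat 32°.
Subsquare r=17, n=13: +17·0.0833333° lon, +13·0.0416667° lat → SW at lon -28.5833°, lat 32.5417°.
Cell spans 0.0833333° lon × 0.0416667° lat.
west 28.5833° W, east 28.5000° W.

28.5833° W, 28.5000° W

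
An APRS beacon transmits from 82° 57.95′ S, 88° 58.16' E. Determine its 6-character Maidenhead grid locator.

Offset from 180°W / 90°S: lon 268.9693°, lat 7.0342°.
Field: lon ⌊268.9693/20⌋ = 13 → N; lat ⌊7.0342/10⌋ = 0 → A.
Square: lon ⌊8.9693/2⌋ = 4; lat ⌊7.0342/1⌋ = 7.
Subsquare: lon ⌊0.9693/0.0833333⌋ = 11 → l; lat ⌊0.0342/0.0416667⌋ = 0 → a.

NA47la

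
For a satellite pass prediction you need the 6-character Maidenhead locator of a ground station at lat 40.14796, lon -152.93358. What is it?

Add 180° to longitude and 90° to latitude: 27.0664, 130.1480.
Field: lon ⌊27.0664/20⌋ = 1 → B; lat ⌊130.1480/10⌋ = 13 → N.
Square: lon ⌊7.0664/2⌋ = 3; lat ⌊0.1480/1⌋ = 0.
Subsquare: lon ⌊1.0664/0.0833333⌋ = 12 → m; lat ⌊0.1480/0.0416667⌋ = 3 → d.

BN30md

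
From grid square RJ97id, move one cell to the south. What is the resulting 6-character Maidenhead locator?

RJ97ic

Latitude subsquare d = 3; −1 → 2 = c.
The longitude characters are unchanged.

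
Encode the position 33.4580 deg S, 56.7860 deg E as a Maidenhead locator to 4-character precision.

LF86

Shift to the Maidenhead origin (180°W, 90°S): lon 236.79, lat 56.54.
Field (20°×10°, letters A–R): lon ⌊236.79/20⌋ = 11 → L; lat ⌊56.54/10⌋ = 5 → F.
Square (2°×1°, digits 0–9): lon ⌊16.79/2⌋ = 8; lat ⌊6.54/1⌋ = 6.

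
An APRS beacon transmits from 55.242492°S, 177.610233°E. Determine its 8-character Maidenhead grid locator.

Shift to the Maidenhead origin (180°W, 90°S): lon 357.61023, lat 34.75751.
Field: 357.61023/20 → 17 → R, 34.75751/10 → 3 → D; chars RD.
Square: 17.61023/2 → 8, 4.75751/1 → 4; chars 84.
Subsquare: 1.61023/0.0833333 → 19 → t, 0.75751/0.0416667 → 18 → s; chars ts.
Extended square: 0.02690/0.00833333 → 3, 0.00751/0.00416667 → 1; chars 31.

RD84ts31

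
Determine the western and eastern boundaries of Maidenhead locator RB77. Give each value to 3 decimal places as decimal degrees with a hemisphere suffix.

174.000° E, 176.000° E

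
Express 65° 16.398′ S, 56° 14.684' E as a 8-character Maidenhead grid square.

Add 180° to longitude and 90° to latitude: 236.24473, 24.72670.
Field: 236.24473/20 → 11 → L, 24.72670/10 → 2 → C; chars LC.
Square: 16.24473/2 → 8, 4.72670/1 → 4; chars 84.
Subsquare: 0.24473/0.0833333 → 2 → c, 0.72670/0.0416667 → 17 → r; chars cr.
Extended square: 0.07807/0.00833333 → 9, 0.01837/0.00416667 → 4; chars 94.

LC84cr94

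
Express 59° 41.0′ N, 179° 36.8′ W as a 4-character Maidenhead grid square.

AO09

Add 180° to longitude and 90° to latitude: 0.39, 149.68.
Field: lon ⌊0.39/20⌋ = 0 → A; lat ⌊149.68/10⌋ = 14 → O.
Square: lon ⌊0.39/2⌋ = 0; lat ⌊9.68/1⌋ = 9.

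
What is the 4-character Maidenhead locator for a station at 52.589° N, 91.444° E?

Offset from 180°W / 90°S: lon 271.44°, lat 142.59°.
Field (20°×10°, letters A–R): lon ⌊271.44/20⌋ = 13 → N; lat ⌊142.59/10⌋ = 14 → O.
Square (2°×1°, digits 0–9): lon ⌊11.44/2⌋ = 5; lat ⌊2.59/1⌋ = 2.

NO52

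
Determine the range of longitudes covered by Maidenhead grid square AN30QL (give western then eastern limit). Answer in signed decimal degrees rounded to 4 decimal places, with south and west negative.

-172.6667, -172.5833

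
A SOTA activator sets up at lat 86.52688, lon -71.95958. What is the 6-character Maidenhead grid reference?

FR46am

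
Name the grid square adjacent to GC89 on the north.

Latitude square 9; +1 → 10, wraps to 0, carry into field.
Latitude field C = 2; +1 → 3 = D.
The longitude characters are unchanged.

GD80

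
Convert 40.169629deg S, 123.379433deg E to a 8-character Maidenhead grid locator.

Add 180° to longitude and 90° to latitude: 303.37943, 49.83037.
Field: lon ⌊303.37943/20⌋ = 15 → P; lat ⌊49.83037/10⌋ = 4 → E.
Square: lon ⌊3.37943/2⌋ = 1; lat ⌊9.83037/1⌋ = 9.
Subsquare: lon ⌊1.37943/0.0833333⌋ = 16 → q; lat ⌊0.83037/0.0416667⌋ = 19 → t.
Extended square: lon ⌊0.04610/0.00833333⌋ = 5; lat ⌊0.03870/0.00416667⌋ = 9.

PE19qt59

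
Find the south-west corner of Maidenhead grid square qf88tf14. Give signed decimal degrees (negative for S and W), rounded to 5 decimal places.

-31.77500, 157.59167

Field Q=16, F=5: +16·20° lon, +5·10° lat → SW at lon 140°, lat -40°.
Square 8, 8: +8·2° lon, +8·1° lat → SW at lon 156°, lat -32°.
Subsquare t=19, f=5: +19·0.0833333° lon, +5·0.0416667° lat → SW at lon 157.583°, lat -31.7917°.
Extended square 1, 4: +1·0.00833333° lon, +4·0.00416667° lat → SW at lon 157.592°, lat -31.775°.
latitude -31.77500, longitude 157.59167.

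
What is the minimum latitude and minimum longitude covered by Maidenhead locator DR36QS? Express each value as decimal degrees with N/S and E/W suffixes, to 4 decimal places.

86.7500° N, 112.6667° W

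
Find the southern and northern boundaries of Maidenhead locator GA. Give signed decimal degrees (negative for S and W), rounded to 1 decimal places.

-90.0, -80.0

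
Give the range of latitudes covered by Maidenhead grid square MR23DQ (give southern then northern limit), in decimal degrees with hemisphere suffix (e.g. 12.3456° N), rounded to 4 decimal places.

83.6667° N, 83.7083° N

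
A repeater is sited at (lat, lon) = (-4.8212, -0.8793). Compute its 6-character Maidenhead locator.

Offset from 180°W / 90°S: lon 179.1207°, lat 85.1788°.
Field (20°×10°, letters A–R): 179.1207/20 → 8 → I, 85.1788/10 → 8 → I; chars II.
Square (2°×1°, digits 0–9): 19.1207/2 → 9, 5.1788/1 → 5; chars 95.
Subsquare (5′×2.5′, letters a–x): 1.1207/0.0833333 → 13 → n, 0.1788/0.0416667 → 4 → e; chars ne.

II95ne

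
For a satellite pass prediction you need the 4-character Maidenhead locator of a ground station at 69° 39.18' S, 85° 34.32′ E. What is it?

Add 180° to longitude and 90° to latitude: 265.57, 20.35.
Field: lon ⌊265.57/20⌋ = 13 → N; lat ⌊20.35/10⌋ = 2 → C.
Square: lon ⌊5.57/2⌋ = 2; lat ⌊0.35/1⌋ = 0.

NC20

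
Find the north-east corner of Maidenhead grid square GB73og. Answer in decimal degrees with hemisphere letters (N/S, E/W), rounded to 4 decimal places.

Field G=6, B=1: +6·20° lon, +1·10° lat → SW at lon -60°, lat -80°.
Square 7, 3: +7·2° lon, +3·1° lat → SW at lon -46°, lat -77°.
Subsquare o=14, g=6: +14·0.0833333° lon, +6·0.0416667° lat → SW at lon -44.8333°, lat -76.75°.
Cell spans 0.0833333° lon × 0.0416667° lat. NE corner is SW corner plus one full cell.
latitude 76.7083° S, longitude 44.7500° W.

76.7083° S, 44.7500° W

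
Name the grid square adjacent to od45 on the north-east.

Longitude square 4; +1 → 5.
Latitude square 5; +1 → 6.

OD56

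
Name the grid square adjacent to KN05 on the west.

Longitude square 0; −1 → -1, wraps to 9, carry into field.
Longitude field K = 10; −1 → 9 = J.
The latitude characters are unchanged.

JN95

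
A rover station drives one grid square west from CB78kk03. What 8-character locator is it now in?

Longitude extended square 0; −1 → -1, wraps to 9, carry into subsquare.
Longitude subsquare k = 10; −1 → 9 = j.
The latitude characters are unchanged.

CB78jk93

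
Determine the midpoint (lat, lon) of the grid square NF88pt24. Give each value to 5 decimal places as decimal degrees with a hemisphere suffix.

Field N=13, F=5: +13·20° lon, +5·10° lat → SW at lon 80°, lat -40°.
Square 8, 8: +8·2° lon, +8·1° lat → SW at lon 96°, lat -32°.
Subsquare p=15, t=19: +15·0.0833333° lon, +19·0.0416667° lat → SW at lon 97.25°, lat -31.2083°.
Extended square 2, 4: +2·0.00833333° lon, +4·0.00416667° lat → SW at lon 97.2667°, lat -31.1917°.
Cell spans 0.00833333° lon × 0.00416667° lat. Centre is SW corner plus half of each.
latitude 31.18958° S, longitude 97.27083° E.

31.18958° S, 97.27083° E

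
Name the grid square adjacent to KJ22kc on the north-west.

Longitude subsquare k = 10; −1 → 9 = j.
Latitude subsquare c = 2; +1 → 3 = d.

KJ22jd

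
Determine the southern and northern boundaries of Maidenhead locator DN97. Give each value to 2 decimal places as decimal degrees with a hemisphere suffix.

47.00° N, 48.00° N

Field D=3, N=13: +3·20° lon, +13·10° lat → SW at lon -120°, lat 40°.
Square 9, 7: +9·2° lon, +7·1° lat → SW at lon -102°, lat 47°.
Cell spans 2° lon × 1° lat.
south 47.00° N, north 48.00° N.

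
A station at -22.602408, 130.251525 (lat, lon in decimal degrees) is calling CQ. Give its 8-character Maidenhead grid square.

PG57dj05

Shift to the Maidenhead origin (180°W, 90°S): lon 310.25153, lat 67.39759.
Field: 310.25153/20 → 15 → P, 67.39759/10 → 6 → G; chars PG.
Square: 10.25153/2 → 5, 7.39759/1 → 7; chars 57.
Subsquare: 0.25153/0.0833333 → 3 → d, 0.39759/0.0416667 → 9 → j; chars dj.
Extended square: 0.00153/0.00833333 → 0, 0.02259/0.00416667 → 5; chars 05.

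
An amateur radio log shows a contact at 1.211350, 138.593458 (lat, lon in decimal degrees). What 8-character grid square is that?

Shift to the Maidenhead origin (180°W, 90°S): lon 318.59346, lat 91.21135.
Field (20°×10°, letters A–R): lon ⌊318.59346/20⌋ = 15 → P; lat ⌊91.21135/10⌋ = 9 → J.
Square (2°×1°, digits 0–9): lon ⌊18.59346/2⌋ = 9; lat ⌊1.21135/1⌋ = 1.
Subsquare (5′×2.5′, letters a–x): lon ⌊0.59346/0.0833333⌋ = 7 → h; lat ⌊0.21135/0.0416667⌋ = 5 → f.
Extended square (30″×15″, digits 0–9): lon ⌊0.01012/0.00833333⌋ = 1; lat ⌊0.00302/0.00416667⌋ = 0.

PJ91hf10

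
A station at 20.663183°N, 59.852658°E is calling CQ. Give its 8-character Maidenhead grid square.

LL90wp29

Add 180° to longitude and 90° to latitude: 239.85266, 110.66318.
Field: 239.85266/20 → 11 → L, 110.66318/10 → 11 → L; chars LL.
Square: 19.85266/2 → 9, 0.66318/1 → 0; chars 90.
Subsquare: 1.85266/0.0833333 → 22 → w, 0.66318/0.0416667 → 15 → p; chars wp.
Extended square: 0.01932/0.00833333 → 2, 0.03818/0.00416667 → 9; chars 29.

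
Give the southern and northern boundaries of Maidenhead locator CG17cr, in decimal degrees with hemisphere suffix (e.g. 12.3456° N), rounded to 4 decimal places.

Field C=2, G=6: +2·20° lon, +6·10° lat → SW at lon -140°, lat -30°.
Square 1, 7: +1·2° lon, +7·1° lat → SW at lon -138°, lat -23°.
Subsquare c=2, r=17: +2·0.0833333° lon, +17·0.0416667° lat → SW at lon -137.833°, lat -22.2917°.
Cell spans 0.0833333° lon × 0.0416667° lat.
south 22.2917° S, north 22.2500° S.

22.2917° S, 22.2500° S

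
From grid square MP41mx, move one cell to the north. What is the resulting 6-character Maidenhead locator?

MP42ma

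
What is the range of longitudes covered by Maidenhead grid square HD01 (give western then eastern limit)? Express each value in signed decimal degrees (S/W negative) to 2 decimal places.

-40.00, -38.00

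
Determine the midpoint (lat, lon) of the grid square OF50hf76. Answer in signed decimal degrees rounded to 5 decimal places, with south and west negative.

-39.76458, 110.64583

Field O=14, F=5: +14·20° lon, +5·10° lat → SW at lon 100°, lat -40°.
Square 5, 0: +5·2° lon, +0·1° lat → SW at lon 110°, lat -40°.
Subsquare h=7, f=5: +7·0.0833333° lon, +5·0.0416667° lat → SW at lon 110.583°, lat -39.7917°.
Extended square 7, 6: +7·0.00833333° lon, +6·0.00416667° lat → SW at lon 110.642°, lat -39.7667°.
Cell spans 0.00833333° lon × 0.00416667° lat. Centre is SW corner plus half of each.
latitude -39.76458, longitude 110.64583.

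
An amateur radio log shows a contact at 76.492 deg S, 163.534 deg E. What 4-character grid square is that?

RB13

Shift to the Maidenhead origin (180°W, 90°S): lon 343.53, lat 13.51.
Field (20°×10°, letters A–R): 343.53/20 → 17 → R, 13.51/10 → 1 → B; chars RB.
Square (2°×1°, digits 0–9): 3.53/2 → 1, 3.51/1 → 3; chars 13.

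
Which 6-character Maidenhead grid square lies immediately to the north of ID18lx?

ID19la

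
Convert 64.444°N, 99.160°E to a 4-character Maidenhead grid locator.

Shift to the Maidenhead origin (180°W, 90°S): lon 279.16, lat 154.44.
Field: 279.16/20 → 13 → N, 154.44/10 → 15 → P; chars NP.
Square: 19.16/2 → 9, 4.44/1 → 4; chars 94.

NP94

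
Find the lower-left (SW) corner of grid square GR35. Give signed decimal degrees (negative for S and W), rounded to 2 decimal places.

85.00, -54.00

Field G=6, R=17: +6·20° lon, +17·10° lat → SW at lon -60°, lat 80°.
Square 3, 5: +3·2° lon, +5·1° lat → SW at lon -54°, lat 85°.
latitude 85.00, longitude -54.00.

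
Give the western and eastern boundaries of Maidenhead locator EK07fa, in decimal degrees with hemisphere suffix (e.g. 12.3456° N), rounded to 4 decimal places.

Field E=4, K=10: +4·20° lon, +10·10° lat → SW at lon -100°, lat 10°.
Square 0, 7: +0·2° lon, +7·1° lat → SW at lon -100°, lat 17°.
Subsquare f=5, a=0: +5·0.0833333° lon, +0·0.0416667° lat → SW at lon -99.5833°, lat 17°.
Cell spans 0.0833333° lon × 0.0416667° lat.
west 99.5833° W, east 99.5000° W.

99.5833° W, 99.5000° W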